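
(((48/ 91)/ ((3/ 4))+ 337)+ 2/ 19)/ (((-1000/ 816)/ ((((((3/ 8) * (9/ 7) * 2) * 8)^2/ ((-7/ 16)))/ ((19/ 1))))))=2779542490752/ 1408486625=1973.42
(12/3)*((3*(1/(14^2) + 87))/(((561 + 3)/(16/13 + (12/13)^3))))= 18894724/5059691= 3.73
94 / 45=2.09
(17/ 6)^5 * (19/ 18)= 26977283/ 139968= 192.74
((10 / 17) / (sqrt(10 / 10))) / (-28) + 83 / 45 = 19529 / 10710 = 1.82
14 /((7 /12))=24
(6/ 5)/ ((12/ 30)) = 3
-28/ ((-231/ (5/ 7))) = 20/ 231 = 0.09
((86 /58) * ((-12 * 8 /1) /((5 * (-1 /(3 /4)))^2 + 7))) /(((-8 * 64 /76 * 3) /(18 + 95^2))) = 66493179 /53708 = 1238.05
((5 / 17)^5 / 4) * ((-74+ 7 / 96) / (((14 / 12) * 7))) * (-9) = 199603125 / 4452671552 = 0.04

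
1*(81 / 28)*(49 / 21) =27 / 4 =6.75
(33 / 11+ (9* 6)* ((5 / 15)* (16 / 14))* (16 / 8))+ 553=4180 / 7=597.14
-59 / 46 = -1.28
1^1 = 1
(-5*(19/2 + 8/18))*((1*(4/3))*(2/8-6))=20585/54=381.20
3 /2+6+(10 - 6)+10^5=200023 /2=100011.50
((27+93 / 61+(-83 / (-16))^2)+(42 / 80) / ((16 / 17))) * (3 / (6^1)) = 4371899 / 156160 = 28.00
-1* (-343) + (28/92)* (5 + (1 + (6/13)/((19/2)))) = 1959041/5681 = 344.84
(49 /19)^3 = 117649 /6859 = 17.15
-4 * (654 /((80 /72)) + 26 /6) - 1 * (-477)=-1894.73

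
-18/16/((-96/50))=75/128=0.59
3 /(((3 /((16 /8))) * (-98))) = -1 /49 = -0.02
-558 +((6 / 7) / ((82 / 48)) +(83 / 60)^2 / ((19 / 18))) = -555.69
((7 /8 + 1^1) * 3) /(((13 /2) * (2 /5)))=225 /104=2.16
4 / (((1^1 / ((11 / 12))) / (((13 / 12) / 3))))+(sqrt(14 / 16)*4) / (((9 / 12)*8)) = sqrt(14) / 6+143 / 108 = 1.95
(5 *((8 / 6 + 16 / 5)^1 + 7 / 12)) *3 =307 / 4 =76.75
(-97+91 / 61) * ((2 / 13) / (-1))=11652 / 793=14.69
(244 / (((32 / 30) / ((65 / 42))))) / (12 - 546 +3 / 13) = -257725 / 388584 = -0.66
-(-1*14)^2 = -196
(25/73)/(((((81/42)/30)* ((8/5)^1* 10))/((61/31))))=53375/81468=0.66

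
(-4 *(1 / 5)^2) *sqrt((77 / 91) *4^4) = -64 *sqrt(143) / 325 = -2.35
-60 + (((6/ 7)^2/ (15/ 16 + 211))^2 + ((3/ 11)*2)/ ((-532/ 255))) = -695446147285107/ 11540483951458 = -60.26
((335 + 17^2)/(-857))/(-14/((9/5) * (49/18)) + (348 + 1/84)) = -52416/24847001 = -0.00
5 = 5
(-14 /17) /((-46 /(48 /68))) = 84 /6647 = 0.01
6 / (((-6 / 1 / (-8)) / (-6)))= -48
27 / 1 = 27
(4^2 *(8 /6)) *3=64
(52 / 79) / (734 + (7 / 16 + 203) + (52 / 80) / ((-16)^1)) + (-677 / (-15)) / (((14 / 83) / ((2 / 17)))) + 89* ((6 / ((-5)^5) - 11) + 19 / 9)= -759.80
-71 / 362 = -0.20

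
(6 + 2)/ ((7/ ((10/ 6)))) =40/ 21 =1.90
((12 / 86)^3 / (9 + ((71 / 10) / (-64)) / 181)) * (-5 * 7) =-125107200 / 11840738989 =-0.01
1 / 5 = 0.20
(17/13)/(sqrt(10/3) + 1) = -51/91 + 17 * sqrt(30)/91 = 0.46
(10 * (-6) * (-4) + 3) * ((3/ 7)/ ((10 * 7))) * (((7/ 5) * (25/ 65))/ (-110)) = -729/ 100100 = -0.01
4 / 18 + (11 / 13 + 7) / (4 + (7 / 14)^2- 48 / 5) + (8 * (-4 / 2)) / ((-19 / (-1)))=-496286 / 237861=-2.09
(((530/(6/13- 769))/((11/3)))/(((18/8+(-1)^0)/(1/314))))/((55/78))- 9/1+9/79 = -133242835986/14994123133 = -8.89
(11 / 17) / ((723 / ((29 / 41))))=319 / 503931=0.00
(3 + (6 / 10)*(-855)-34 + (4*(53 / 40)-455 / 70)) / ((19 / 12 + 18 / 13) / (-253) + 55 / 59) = -6347796312 / 10717115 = -592.30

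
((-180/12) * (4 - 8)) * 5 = 300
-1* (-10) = 10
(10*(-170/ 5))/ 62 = -170/ 31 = -5.48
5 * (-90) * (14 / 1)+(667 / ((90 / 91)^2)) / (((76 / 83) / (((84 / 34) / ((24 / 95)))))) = 433079087 / 440640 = 982.84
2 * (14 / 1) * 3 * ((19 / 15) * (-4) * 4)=-8512 / 5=-1702.40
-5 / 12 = -0.42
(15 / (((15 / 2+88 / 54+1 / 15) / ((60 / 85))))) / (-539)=-48600 / 22751729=-0.00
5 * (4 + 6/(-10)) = 17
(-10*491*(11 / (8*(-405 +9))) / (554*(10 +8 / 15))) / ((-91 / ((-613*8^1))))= 7524575 / 47792472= 0.16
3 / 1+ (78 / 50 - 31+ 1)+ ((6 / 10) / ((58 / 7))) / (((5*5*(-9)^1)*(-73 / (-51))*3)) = -25.44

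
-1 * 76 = -76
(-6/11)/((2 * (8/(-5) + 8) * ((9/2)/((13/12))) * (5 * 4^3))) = -13/405504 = -0.00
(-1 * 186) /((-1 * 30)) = 31 /5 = 6.20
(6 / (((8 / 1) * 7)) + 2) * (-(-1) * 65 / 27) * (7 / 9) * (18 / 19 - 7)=-441025 / 18468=-23.88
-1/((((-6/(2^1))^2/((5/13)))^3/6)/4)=-1000/533871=-0.00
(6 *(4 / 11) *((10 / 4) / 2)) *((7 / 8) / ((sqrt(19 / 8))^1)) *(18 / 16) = 1.74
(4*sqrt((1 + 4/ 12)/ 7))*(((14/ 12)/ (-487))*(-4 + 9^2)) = -308*sqrt(21)/ 4383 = -0.32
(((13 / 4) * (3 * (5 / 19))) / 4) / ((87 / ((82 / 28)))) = 2665 / 123424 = 0.02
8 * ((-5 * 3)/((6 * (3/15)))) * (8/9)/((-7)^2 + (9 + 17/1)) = -32/27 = -1.19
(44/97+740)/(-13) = -71824/1261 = -56.96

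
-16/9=-1.78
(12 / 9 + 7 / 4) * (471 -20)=1390.58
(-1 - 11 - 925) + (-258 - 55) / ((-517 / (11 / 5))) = -219882 / 235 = -935.67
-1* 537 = -537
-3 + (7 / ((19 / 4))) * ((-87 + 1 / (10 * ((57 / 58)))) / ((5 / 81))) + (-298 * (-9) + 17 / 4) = 21972941 / 36100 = 608.67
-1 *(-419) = 419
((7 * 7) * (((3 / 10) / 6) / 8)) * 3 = 0.92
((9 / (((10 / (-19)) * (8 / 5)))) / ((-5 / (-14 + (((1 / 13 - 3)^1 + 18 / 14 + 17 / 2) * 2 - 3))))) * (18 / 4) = -229311 / 7280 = -31.50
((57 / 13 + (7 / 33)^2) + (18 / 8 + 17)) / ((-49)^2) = 1340929 / 135963828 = 0.01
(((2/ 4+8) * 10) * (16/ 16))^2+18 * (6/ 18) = 7231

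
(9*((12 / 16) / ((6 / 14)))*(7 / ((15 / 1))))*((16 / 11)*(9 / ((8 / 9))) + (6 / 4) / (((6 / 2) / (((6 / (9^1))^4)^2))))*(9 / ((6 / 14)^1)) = 2276.17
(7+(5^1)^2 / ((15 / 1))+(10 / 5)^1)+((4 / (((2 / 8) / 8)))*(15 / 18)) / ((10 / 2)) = 32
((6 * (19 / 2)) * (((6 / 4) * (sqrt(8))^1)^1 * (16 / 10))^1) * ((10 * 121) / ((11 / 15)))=451440 * sqrt(2)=638432.57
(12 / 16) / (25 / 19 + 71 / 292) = 1387 / 2883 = 0.48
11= 11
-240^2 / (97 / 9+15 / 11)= -2851200 / 601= -4744.09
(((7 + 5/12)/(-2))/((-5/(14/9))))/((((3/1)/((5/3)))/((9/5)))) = 623/540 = 1.15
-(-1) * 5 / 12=0.42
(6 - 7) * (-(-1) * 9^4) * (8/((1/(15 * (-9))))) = 7085880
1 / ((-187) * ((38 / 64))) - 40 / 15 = -28520 / 10659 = -2.68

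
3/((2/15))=45/2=22.50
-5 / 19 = -0.26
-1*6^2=-36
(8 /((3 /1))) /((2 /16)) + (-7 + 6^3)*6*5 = 18874 /3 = 6291.33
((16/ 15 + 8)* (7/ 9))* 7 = 6664/ 135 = 49.36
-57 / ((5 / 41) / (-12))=28044 / 5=5608.80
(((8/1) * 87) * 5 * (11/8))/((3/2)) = 3190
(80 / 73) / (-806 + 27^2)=-80 / 5621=-0.01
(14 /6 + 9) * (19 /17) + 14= 80 /3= 26.67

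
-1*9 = -9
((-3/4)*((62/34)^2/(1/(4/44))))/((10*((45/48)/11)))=-1922/7225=-0.27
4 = 4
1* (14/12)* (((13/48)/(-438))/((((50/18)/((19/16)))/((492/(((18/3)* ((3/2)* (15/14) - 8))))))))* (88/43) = 5458453/674257200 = 0.01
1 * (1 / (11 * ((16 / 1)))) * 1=1 / 176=0.01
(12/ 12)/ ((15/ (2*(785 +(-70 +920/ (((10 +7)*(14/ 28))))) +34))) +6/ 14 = 200741/ 1785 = 112.46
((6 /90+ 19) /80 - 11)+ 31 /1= 12143 /600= 20.24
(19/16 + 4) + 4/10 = 447/80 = 5.59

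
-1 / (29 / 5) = -5 / 29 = -0.17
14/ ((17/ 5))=70/ 17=4.12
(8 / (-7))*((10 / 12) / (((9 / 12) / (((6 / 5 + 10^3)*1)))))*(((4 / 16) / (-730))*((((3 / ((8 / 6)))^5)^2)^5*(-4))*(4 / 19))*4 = -143332214932469373509362467533705560619263903063167 / 240383196828435141779911941816320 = -596265532797484114.94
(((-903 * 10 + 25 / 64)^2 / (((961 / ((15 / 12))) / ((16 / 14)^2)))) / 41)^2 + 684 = 1658800154691311588329 / 145317817286656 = 11414981.22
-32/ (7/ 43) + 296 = 696/ 7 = 99.43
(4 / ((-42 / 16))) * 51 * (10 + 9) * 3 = -31008 / 7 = -4429.71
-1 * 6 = -6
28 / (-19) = -28 / 19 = -1.47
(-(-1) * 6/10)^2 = 9/25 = 0.36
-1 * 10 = -10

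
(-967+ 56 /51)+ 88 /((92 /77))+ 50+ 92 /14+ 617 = -1795568 /8211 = -218.68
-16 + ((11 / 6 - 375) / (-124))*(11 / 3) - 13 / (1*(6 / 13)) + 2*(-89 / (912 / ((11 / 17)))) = -5994305 / 180234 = -33.26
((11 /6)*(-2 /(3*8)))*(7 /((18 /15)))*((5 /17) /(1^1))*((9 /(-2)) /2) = 1925 /3264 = 0.59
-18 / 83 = -0.22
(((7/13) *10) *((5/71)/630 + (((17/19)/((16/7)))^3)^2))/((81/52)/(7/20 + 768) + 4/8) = 1006300293013157929435/25291358673711101116416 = 0.04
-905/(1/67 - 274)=60635/18357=3.30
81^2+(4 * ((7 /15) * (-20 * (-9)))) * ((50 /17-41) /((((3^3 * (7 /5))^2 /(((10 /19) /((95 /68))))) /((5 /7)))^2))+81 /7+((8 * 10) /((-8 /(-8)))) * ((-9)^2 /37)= 96871558958909368472 /14356220821953633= 6747.71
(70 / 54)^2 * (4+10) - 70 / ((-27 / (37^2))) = 2604560 / 729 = 3572.78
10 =10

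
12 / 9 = 4 / 3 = 1.33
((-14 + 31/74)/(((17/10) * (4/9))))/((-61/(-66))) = -1492425/76738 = -19.45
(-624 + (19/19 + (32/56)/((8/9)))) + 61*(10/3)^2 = 6983/126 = 55.42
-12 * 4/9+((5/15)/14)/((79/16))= -8840/1659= -5.33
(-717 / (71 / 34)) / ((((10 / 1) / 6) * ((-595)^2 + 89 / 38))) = -2779092 / 4775828845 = -0.00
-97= -97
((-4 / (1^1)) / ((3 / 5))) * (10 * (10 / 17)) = -39.22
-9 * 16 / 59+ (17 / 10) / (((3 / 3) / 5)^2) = 4727 / 118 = 40.06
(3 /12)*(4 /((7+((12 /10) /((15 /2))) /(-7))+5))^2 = 30625 /1098304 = 0.03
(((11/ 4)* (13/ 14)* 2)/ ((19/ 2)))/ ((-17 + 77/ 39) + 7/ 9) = -16731/ 443422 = -0.04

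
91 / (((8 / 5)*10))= 5.69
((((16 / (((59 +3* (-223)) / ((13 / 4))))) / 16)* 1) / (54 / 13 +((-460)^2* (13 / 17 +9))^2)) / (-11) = 48841 / 430500208979030065040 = 0.00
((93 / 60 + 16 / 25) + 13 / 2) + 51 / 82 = 38179 / 4100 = 9.31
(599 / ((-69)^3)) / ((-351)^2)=-599 / 40472637309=-0.00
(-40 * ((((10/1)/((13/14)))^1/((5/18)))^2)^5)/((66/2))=-14100811308240086647890247680/1516443410339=-9298606998521533.27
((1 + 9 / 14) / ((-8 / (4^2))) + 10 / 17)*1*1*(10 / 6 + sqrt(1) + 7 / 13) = -13375 / 1547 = -8.65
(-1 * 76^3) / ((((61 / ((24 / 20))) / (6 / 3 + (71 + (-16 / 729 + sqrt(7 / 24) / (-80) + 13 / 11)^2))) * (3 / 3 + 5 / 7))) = -192660718328688197 / 514434888000 + 446568913 * sqrt(42) / 36686925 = -374430.55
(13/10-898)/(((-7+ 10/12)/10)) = 53802/37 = 1454.11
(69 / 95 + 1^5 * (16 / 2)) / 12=829 / 1140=0.73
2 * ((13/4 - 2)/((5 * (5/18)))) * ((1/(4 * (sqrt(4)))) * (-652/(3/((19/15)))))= -3097/50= -61.94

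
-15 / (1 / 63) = -945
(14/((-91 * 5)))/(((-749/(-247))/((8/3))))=-304/11235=-0.03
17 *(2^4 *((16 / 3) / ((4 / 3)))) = 1088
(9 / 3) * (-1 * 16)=-48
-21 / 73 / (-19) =21 / 1387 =0.02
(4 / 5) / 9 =4 / 45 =0.09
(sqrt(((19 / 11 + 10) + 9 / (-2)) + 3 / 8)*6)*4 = 6*sqrt(14718) / 11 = 66.17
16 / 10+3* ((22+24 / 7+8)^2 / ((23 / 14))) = 1643968 / 805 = 2042.20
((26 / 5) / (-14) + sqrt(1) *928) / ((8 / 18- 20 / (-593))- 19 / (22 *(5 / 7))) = -3812080338 / 3003707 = -1269.13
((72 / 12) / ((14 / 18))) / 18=3 / 7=0.43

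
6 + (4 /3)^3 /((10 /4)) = 938 /135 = 6.95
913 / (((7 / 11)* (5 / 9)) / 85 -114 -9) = -18513 / 2494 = -7.42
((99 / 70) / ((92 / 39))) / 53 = 3861 / 341320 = 0.01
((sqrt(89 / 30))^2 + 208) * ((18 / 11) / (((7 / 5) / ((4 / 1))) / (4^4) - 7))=-19442688 / 394163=-49.33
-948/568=-237/142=-1.67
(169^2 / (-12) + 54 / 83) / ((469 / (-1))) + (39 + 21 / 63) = 20743459 / 467124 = 44.41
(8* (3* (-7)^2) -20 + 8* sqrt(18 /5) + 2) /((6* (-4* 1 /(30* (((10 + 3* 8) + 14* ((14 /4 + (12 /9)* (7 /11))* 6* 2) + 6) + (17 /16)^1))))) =-393149685 /352 -407409* sqrt(10) /88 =-1131542.75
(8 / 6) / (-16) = -1 / 12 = -0.08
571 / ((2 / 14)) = 3997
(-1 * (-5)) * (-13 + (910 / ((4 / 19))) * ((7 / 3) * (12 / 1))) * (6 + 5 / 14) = 53852565 / 14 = 3846611.79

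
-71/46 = -1.54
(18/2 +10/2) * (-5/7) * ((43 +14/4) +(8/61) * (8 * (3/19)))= -540855/1159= -466.66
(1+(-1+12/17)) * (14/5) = 168/85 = 1.98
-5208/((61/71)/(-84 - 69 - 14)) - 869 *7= 61380193/61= 1006232.67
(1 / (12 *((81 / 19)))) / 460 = 19 / 447120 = 0.00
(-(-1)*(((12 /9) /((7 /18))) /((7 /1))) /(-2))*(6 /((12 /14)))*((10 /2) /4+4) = -9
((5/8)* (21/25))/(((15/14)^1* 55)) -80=-439951/5500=-79.99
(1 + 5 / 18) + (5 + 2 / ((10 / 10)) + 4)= 12.28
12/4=3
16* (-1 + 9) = 128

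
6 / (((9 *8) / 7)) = 0.58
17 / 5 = 3.40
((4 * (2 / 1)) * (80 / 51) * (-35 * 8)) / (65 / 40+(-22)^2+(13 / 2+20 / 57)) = -27238400 / 3817673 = -7.13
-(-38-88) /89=126 /89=1.42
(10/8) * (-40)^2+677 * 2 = 3354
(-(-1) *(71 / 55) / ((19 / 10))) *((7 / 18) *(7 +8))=2485 / 627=3.96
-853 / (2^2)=-853 / 4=-213.25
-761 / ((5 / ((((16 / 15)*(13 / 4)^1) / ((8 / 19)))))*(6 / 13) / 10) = -27150.79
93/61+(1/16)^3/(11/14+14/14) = 4762027/3123200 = 1.52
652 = 652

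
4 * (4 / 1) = 16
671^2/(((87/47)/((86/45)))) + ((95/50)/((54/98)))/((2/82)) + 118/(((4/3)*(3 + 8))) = 464995.94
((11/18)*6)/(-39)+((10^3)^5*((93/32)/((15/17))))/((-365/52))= -4007835000000000803/8541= -469246575342465.85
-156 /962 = -6 /37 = -0.16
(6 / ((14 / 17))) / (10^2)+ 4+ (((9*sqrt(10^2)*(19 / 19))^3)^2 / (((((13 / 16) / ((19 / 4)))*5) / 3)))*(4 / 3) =22618128960037063 / 9100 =2485508676927.15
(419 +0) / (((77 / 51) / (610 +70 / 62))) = 404835705 / 2387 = 169600.21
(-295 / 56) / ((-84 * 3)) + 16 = 226087 / 14112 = 16.02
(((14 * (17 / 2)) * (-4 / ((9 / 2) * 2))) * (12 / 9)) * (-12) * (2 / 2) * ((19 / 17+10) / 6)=1568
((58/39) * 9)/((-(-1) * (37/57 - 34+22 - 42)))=-9918/39533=-0.25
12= 12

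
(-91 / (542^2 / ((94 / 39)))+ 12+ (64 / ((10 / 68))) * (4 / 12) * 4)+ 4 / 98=63944410567 / 107958270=592.31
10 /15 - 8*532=-12766 /3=-4255.33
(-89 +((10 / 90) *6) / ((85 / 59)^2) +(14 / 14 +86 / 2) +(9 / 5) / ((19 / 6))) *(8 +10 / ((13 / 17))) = -4977417418 / 5353725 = -929.71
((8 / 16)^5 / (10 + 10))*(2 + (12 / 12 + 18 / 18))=1 / 160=0.01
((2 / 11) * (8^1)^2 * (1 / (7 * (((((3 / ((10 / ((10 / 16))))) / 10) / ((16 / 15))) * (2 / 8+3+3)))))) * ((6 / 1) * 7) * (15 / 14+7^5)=61685891072 / 5775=10681539.58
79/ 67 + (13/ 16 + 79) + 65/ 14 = 642601/ 7504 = 85.63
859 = 859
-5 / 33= -0.15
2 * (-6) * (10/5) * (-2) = 48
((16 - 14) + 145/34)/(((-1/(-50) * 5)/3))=3195/17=187.94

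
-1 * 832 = -832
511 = 511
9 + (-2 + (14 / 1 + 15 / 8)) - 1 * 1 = 175 / 8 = 21.88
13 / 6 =2.17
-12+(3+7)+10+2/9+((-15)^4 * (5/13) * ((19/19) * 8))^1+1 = 18226079/117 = 155778.45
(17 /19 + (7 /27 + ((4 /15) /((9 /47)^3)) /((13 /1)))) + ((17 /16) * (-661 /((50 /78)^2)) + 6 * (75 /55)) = -100830573044683 /59420790000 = -1696.89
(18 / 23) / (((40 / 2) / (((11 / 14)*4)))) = 99 / 805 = 0.12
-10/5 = -2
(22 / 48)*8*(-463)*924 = -1568644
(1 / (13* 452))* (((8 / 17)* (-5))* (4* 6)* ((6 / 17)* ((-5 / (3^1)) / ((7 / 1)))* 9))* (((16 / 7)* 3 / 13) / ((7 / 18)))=18662400 / 1893028319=0.01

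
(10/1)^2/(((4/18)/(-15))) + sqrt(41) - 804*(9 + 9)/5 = -48222/5 + sqrt(41) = -9638.00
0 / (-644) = 0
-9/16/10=-9/160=-0.06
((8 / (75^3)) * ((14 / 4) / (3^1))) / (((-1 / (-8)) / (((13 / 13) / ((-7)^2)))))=32 / 8859375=0.00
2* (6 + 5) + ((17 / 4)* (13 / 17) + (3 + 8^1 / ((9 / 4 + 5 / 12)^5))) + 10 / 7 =852645 / 28672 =29.74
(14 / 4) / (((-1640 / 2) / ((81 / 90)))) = -0.00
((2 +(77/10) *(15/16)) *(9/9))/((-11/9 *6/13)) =-11505/704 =-16.34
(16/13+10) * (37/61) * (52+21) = 394346/793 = 497.28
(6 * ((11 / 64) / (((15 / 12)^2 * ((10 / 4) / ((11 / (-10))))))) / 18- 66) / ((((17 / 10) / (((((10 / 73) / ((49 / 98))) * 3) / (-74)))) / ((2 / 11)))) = 90022 / 1147925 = 0.08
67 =67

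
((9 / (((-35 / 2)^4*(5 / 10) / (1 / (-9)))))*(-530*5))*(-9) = -30528 / 60025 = -0.51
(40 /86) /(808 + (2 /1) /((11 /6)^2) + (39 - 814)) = 484 /34959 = 0.01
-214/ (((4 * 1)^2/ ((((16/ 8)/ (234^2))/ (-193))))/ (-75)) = -2675/ 14090544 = -0.00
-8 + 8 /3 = -5.33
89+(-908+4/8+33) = -1571/2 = -785.50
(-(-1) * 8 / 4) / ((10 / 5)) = 1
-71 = -71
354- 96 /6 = 338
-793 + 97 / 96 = -76031 / 96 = -791.99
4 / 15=0.27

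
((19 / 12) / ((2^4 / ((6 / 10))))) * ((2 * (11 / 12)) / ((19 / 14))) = 77 / 960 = 0.08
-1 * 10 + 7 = -3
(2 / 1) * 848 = 1696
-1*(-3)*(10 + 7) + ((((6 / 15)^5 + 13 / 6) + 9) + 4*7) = 1690817 / 18750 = 90.18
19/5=3.80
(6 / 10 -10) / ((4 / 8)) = -94 / 5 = -18.80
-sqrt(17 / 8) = -sqrt(34) / 4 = -1.46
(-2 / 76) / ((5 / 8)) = -0.04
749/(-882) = -107/126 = -0.85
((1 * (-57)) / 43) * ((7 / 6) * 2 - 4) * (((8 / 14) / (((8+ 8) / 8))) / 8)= 95 / 1204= 0.08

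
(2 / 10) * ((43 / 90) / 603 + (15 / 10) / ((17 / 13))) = 529498 / 2306475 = 0.23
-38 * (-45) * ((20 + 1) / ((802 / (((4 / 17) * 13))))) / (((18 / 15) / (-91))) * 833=-8651683.17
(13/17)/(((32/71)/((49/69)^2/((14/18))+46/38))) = 4311333/1366936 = 3.15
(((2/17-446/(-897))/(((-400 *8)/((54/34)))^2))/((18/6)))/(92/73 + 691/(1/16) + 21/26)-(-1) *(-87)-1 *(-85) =-252975688616702497/126487844308640000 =-2.00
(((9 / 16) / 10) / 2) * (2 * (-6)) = -27 / 80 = -0.34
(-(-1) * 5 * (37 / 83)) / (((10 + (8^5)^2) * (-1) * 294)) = -185 / 26201448233268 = -0.00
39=39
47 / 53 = 0.89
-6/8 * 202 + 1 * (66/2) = -237/2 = -118.50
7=7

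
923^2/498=1710.70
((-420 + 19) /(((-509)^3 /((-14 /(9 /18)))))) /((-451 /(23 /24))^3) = 34152769 /41807741435564125824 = 0.00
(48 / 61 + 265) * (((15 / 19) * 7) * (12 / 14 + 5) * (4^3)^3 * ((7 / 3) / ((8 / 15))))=11435534745600 / 1159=9866725406.04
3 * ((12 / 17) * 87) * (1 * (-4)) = -12528 / 17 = -736.94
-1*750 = -750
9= 9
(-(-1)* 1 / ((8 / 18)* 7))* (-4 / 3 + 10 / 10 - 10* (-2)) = 177 / 28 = 6.32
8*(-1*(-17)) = 136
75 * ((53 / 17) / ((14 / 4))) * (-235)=-1868250 / 119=-15699.58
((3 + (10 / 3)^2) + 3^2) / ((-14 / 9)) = -104 / 7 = -14.86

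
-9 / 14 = -0.64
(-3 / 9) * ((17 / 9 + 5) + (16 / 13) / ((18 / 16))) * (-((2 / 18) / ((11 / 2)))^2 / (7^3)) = 3736 / 1179971793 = 0.00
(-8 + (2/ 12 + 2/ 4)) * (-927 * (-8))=-54384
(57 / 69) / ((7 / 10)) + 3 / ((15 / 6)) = 2.38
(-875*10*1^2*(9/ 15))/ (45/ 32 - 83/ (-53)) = -8904000/ 5041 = -1766.32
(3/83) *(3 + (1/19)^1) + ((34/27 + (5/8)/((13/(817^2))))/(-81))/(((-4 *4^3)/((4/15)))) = 0.52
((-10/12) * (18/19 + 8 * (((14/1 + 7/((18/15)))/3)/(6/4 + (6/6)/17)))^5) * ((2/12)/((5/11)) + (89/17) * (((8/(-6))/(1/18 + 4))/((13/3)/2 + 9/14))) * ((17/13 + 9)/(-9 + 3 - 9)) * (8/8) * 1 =-4392501664230825483469084049294224/604390266559060855681083795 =-7267657.85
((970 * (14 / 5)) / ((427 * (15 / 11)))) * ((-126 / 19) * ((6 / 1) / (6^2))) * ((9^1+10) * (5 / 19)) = -29876 / 1159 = -25.78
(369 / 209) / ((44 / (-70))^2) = 4.47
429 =429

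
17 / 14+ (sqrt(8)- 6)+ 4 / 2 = -39 / 14+ 2 * sqrt(2) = 0.04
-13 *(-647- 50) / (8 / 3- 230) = -27183 / 682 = -39.86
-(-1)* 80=80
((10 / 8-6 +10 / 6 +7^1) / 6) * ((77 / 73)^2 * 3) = 278663 / 127896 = 2.18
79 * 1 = 79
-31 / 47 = -0.66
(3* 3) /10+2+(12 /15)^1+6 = 97 /10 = 9.70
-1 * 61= -61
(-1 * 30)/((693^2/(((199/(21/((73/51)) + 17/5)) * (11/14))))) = -363175/671941116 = -0.00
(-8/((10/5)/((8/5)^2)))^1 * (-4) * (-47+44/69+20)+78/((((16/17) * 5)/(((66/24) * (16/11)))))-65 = -3720827/3450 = -1078.50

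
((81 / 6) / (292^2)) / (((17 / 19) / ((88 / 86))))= 5643 / 31163992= 0.00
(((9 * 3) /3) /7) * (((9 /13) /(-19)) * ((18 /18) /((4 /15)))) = -1215 /6916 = -0.18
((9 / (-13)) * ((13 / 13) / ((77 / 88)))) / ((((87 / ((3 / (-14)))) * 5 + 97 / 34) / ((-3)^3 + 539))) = 1253376 / 6271993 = 0.20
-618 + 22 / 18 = -5551 / 9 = -616.78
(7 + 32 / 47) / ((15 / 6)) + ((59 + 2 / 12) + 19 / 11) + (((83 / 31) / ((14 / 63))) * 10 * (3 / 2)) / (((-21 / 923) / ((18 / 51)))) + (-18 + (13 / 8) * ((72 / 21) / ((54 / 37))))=-236338963138 / 85824585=-2753.74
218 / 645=0.34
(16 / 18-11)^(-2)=81 / 8281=0.01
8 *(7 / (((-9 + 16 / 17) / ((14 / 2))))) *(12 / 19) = -79968 / 2603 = -30.72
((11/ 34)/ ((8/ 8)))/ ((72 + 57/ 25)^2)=6875/ 117247266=0.00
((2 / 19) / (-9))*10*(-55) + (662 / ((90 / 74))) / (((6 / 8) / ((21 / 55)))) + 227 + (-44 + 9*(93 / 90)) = 14917477 / 31350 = 475.84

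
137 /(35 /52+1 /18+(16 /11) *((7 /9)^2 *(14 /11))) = 69822324 /942101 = 74.11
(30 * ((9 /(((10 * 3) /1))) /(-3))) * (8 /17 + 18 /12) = -5.91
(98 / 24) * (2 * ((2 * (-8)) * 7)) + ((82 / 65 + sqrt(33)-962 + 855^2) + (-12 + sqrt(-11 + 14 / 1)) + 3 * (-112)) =sqrt(3) + sqrt(33) + 142116311 / 195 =728809.07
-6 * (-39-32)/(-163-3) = -213/83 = -2.57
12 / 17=0.71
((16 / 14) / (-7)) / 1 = -8 / 49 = -0.16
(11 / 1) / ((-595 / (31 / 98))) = -341 / 58310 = -0.01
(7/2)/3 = 7/6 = 1.17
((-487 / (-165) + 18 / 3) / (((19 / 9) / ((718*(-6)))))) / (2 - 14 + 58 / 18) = 171798732 / 82555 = 2081.02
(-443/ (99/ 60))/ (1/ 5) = -44300/ 33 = -1342.42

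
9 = 9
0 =0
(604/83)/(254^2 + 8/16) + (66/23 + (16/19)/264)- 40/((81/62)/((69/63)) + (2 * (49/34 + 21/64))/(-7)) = -55.32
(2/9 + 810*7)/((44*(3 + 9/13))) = 82927/2376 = 34.90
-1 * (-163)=163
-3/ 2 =-1.50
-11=-11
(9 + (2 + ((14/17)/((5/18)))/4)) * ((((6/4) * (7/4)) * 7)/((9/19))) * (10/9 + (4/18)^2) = 21834743/41310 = 528.56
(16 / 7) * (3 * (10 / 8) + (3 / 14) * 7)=12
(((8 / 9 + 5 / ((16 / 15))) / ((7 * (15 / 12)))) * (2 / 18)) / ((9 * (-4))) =-803 / 408240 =-0.00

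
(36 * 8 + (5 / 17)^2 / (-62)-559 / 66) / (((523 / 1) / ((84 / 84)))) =82641883 / 154623381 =0.53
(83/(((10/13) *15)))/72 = 1079/10800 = 0.10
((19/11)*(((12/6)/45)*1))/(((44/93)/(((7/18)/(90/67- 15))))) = -0.00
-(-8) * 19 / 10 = 76 / 5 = 15.20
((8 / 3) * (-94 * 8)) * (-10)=60160 / 3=20053.33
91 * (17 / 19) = 1547 / 19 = 81.42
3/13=0.23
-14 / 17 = -0.82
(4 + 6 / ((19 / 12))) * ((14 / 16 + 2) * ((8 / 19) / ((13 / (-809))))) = -2753836 / 4693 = -586.80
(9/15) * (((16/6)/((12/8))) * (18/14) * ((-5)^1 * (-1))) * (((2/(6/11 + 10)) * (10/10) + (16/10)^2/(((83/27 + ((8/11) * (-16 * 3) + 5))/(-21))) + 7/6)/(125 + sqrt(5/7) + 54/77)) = 1907895520432/10409606937875-2168287088 * sqrt(35)/10409606937875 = 0.18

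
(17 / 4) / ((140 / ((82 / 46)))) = 697 / 12880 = 0.05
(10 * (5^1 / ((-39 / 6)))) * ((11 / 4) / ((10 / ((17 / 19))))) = -1.89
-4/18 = -0.22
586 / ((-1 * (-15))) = 586 / 15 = 39.07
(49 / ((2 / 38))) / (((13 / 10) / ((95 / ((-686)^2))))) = 9025 / 62426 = 0.14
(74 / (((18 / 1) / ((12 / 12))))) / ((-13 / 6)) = -1.90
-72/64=-1.12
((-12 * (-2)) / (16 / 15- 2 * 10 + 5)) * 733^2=-193424040 / 209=-925473.88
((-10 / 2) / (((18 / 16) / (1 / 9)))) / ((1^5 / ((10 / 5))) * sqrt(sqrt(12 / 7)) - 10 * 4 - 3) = 40 / (81 * (-sqrt(2) * 3^(1 / 4) * 7^(3 / 4) / 14+ 43)) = 0.01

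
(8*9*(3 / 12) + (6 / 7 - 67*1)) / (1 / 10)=-3370 / 7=-481.43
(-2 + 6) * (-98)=-392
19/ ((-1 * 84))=-19/ 84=-0.23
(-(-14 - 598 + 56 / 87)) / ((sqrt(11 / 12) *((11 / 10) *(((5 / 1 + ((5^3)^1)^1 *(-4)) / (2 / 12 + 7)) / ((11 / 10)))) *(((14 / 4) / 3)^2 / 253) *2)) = -105205864 *sqrt(33) / 703395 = -859.21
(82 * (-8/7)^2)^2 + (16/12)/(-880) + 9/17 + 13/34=309040196293/26939220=11471.76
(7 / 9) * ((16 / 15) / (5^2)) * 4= 448 / 3375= 0.13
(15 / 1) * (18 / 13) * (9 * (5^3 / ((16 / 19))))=27746.39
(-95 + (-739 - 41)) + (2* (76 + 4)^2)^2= 163839125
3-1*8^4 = -4093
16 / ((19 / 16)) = 256 / 19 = 13.47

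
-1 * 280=-280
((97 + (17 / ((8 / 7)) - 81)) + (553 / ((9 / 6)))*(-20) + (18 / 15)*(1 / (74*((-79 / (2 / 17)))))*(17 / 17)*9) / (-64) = 114.73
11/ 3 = 3.67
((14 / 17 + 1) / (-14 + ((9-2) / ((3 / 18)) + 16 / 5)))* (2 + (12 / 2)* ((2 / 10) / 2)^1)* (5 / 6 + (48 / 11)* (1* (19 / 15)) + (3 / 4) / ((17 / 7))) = 2319761 / 2288880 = 1.01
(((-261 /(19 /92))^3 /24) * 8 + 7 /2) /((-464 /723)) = 6673167715495497 /6365152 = 1048390944.24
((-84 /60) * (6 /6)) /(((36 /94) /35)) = -127.94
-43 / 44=-0.98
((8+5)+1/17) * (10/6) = 370/17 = 21.76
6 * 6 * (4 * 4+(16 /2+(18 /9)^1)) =936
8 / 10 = 4 / 5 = 0.80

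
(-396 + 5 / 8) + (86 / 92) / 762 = -27717283 / 70104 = -395.37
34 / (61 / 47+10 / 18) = 7191 / 392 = 18.34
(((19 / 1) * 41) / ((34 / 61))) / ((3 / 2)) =47519 / 51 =931.75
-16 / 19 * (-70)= 1120 / 19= 58.95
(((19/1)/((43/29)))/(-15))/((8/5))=-551/1032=-0.53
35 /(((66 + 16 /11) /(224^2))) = 1379840 /53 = 26034.72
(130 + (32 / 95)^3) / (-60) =-55745759 / 25721250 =-2.17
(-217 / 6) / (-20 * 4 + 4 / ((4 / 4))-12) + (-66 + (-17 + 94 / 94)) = -43079 / 528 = -81.59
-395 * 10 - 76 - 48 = -4074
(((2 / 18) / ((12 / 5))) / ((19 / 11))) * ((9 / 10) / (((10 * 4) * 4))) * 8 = 11 / 9120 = 0.00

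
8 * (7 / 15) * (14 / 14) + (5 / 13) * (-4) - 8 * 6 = -8932 / 195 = -45.81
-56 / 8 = -7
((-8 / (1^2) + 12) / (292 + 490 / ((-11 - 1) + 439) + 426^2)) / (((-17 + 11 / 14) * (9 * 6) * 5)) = -854 / 169894623555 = -0.00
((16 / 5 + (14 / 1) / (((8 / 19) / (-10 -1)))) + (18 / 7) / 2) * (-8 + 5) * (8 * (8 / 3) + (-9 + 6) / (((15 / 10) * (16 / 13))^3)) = 1620267913 / 71680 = 22604.18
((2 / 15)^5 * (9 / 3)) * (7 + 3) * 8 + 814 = 41209262 / 50625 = 814.01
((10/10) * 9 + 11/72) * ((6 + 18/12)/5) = 659/48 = 13.73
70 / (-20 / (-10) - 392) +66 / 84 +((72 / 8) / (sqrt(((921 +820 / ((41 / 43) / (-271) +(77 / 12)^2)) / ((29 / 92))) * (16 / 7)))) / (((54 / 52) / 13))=331 / 546 +169 * sqrt(20967156035686944344541) / 17940834991908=1.97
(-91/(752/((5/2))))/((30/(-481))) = 43771/9024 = 4.85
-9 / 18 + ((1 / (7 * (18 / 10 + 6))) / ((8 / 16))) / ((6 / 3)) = -263 / 546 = -0.48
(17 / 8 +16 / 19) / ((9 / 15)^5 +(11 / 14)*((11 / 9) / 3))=266371875 / 35718404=7.46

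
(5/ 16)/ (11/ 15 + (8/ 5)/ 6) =5/ 16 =0.31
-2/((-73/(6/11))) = 0.01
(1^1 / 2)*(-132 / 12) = -11 / 2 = -5.50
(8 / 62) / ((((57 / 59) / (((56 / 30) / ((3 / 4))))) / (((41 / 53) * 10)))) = 2167424 / 842859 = 2.57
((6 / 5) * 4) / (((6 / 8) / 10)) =64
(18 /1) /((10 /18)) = 162 /5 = 32.40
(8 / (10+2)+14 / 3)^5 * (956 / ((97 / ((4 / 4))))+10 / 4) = 418906112 / 7857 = 53316.29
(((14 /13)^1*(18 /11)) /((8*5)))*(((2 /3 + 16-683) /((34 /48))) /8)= -125937 /24310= -5.18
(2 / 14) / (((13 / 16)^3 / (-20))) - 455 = -7079365 / 15379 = -460.33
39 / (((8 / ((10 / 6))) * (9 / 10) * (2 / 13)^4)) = 9282325 / 576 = 16115.15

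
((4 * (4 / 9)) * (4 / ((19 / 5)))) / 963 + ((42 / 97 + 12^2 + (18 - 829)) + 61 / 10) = -105497941069 / 159732810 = -660.47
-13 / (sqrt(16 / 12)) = -13 * sqrt(3) / 2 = -11.26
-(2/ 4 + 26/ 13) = -5/ 2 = -2.50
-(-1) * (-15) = -15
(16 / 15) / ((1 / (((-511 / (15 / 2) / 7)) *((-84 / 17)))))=51.30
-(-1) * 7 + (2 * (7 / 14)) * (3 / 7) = 52 / 7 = 7.43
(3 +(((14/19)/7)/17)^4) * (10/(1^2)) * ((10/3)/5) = 653072414780/32653620723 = 20.00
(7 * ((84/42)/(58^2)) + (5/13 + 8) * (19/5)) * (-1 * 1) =-3483877/109330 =-31.87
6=6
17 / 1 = 17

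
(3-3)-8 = -8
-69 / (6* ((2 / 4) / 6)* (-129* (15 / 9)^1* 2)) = 69 / 215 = 0.32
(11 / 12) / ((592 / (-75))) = -275 / 2368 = -0.12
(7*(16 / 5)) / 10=56 / 25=2.24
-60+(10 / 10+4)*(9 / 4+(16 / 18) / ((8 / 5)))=-1655 / 36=-45.97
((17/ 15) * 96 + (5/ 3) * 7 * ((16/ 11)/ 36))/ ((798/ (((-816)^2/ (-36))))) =-1500654464/ 592515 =-2532.69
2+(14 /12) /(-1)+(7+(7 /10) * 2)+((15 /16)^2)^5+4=226902813972911 /16492674416640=13.76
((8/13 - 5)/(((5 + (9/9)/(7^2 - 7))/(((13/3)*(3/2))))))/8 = -1197/1688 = -0.71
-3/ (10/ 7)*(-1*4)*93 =3906/ 5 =781.20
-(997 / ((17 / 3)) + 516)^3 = -1627624771947 / 4913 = -331289389.77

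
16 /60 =4 /15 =0.27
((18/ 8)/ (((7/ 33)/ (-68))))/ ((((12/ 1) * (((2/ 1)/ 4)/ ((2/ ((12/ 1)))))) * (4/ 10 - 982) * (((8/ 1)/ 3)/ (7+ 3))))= 14025/ 183232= 0.08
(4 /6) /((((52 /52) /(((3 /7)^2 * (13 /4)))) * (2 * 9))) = 0.02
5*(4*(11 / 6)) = 110 / 3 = 36.67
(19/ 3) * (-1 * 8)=-152/ 3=-50.67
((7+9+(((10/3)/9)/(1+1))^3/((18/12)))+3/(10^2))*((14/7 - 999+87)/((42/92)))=-31961.57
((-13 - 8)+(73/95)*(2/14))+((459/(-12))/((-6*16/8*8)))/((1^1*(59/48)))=-6455279/313880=-20.57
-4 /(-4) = 1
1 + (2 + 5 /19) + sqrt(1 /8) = sqrt(2) /4 + 62 /19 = 3.62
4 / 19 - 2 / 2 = -15 / 19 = -0.79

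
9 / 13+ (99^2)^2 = 1248774822 / 13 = 96059601.69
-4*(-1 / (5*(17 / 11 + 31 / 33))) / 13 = 0.02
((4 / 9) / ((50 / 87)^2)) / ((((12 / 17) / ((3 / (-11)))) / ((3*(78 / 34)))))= -98397 / 27500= -3.58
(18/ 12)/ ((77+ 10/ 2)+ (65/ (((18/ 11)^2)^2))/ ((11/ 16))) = 19683/ 1249034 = 0.02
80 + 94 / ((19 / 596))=57544 / 19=3028.63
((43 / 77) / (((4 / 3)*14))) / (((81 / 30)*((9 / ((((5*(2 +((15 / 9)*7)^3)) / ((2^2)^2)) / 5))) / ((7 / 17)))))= 9229735 / 183218112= 0.05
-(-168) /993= 56 /331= 0.17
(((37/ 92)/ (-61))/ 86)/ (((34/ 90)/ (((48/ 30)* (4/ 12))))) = -111/ 1025593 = -0.00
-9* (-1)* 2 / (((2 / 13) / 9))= 1053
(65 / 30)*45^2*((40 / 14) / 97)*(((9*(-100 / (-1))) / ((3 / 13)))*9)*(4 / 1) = 12320100000 / 679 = 18144477.17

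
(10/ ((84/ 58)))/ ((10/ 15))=145/ 14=10.36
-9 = -9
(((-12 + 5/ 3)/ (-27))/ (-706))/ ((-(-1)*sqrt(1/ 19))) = -0.00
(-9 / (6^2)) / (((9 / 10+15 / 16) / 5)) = -100 / 147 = -0.68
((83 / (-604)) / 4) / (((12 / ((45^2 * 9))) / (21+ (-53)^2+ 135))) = -1495027125 / 9664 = -154700.65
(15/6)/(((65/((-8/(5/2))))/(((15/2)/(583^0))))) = -12/13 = -0.92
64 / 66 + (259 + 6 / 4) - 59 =13363 / 66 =202.47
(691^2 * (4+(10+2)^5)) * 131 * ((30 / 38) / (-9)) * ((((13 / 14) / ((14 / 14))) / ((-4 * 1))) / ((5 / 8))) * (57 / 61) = 28905861283364 / 61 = 473866578415.80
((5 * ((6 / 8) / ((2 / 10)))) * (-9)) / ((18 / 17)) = -159.38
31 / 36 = 0.86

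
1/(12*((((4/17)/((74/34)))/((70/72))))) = 1295/1728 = 0.75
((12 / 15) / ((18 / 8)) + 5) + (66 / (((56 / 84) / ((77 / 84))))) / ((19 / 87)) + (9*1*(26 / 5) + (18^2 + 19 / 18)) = 792.75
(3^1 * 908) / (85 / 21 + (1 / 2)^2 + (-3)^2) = 228816 / 1117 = 204.85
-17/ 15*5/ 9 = -17/ 27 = -0.63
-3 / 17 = -0.18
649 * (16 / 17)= 10384 / 17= 610.82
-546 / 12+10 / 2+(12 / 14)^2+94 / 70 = -18827 / 490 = -38.42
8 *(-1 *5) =-40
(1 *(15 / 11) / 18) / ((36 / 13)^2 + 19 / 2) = 845 / 191499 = 0.00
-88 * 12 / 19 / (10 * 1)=-528 / 95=-5.56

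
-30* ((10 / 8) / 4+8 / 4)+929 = 6877 / 8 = 859.62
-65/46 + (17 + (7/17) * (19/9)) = 16.46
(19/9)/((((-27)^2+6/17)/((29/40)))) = 9367/4463640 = 0.00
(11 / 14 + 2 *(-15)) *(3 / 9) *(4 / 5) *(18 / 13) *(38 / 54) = -7.59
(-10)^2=100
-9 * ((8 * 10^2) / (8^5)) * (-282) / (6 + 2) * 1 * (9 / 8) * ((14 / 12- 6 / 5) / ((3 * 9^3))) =-235 / 1769472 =-0.00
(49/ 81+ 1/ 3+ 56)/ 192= 1153/ 3888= 0.30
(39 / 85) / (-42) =-13 / 1190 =-0.01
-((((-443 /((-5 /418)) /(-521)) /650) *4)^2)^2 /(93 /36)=-225746622158564044065792 /15926709118732683349609375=-0.01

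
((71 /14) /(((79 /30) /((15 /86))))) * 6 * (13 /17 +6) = 13.63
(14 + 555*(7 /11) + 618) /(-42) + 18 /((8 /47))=76039 /924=82.29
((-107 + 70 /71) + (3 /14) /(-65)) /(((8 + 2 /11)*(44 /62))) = -23593697 /1292200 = -18.26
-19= -19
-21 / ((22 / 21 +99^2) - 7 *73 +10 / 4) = -882 / 390329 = -0.00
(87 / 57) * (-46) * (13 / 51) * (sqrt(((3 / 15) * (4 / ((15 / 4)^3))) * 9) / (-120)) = 34684 * sqrt(3) / 1090125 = 0.06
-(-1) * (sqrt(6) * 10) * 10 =100 * sqrt(6) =244.95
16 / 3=5.33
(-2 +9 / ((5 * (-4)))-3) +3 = -49 / 20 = -2.45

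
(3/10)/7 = 3/70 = 0.04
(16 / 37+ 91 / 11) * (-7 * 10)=-248010 / 407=-609.36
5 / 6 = 0.83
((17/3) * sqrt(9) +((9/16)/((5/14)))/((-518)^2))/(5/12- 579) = -78197307/2661390760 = -0.03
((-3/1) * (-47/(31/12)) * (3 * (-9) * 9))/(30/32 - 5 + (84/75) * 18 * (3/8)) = -164462400/43369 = -3792.16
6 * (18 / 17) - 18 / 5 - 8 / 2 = -1.25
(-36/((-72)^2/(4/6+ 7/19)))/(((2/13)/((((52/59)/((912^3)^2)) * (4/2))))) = -169/1180718550041669664768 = -0.00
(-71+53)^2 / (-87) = -108 / 29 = -3.72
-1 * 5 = -5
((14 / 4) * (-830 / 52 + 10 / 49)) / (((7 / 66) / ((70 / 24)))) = -1516.66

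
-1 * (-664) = 664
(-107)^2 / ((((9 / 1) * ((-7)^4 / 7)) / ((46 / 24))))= 263327 / 37044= 7.11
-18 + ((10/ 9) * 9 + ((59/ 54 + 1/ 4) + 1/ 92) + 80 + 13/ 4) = 190283/ 2484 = 76.60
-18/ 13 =-1.38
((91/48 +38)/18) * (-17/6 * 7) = -227885/5184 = -43.96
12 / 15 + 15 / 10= 23 / 10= 2.30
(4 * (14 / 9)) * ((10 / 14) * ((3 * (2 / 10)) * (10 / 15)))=16 / 9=1.78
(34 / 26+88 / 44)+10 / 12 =323 / 78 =4.14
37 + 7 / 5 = 38.40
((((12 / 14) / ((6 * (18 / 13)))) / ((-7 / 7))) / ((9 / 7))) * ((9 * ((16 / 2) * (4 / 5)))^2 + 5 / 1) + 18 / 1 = -248.64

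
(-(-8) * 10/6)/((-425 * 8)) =-1/255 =-0.00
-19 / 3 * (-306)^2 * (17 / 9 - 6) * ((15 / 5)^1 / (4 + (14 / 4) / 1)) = 4876008 / 5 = 975201.60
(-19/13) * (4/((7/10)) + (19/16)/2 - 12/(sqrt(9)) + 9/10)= -68267/14560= -4.69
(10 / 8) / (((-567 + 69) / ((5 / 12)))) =-25 / 23904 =-0.00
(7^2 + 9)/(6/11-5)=-638/49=-13.02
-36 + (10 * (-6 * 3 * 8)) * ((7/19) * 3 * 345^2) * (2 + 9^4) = -23622310908684/19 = -1243279521509.68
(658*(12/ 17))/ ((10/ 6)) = 23688/ 85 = 278.68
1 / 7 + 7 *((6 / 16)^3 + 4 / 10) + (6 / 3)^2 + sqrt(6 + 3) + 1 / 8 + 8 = 330391 / 17920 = 18.44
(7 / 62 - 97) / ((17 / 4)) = -12014 / 527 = -22.80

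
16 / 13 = 1.23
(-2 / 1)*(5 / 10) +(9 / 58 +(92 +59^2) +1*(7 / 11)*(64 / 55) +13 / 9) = 1128812351 / 315810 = 3574.34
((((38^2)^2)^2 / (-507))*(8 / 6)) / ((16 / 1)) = -1086948034624 / 1521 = -714627241.70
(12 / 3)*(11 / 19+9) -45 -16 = -431 / 19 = -22.68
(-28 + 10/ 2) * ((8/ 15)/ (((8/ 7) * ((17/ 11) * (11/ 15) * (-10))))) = 161/ 170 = 0.95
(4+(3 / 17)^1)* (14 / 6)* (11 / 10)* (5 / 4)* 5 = 27335 / 408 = 67.00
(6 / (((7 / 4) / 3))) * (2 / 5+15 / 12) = 594 / 35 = 16.97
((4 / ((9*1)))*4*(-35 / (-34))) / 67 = 280 / 10251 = 0.03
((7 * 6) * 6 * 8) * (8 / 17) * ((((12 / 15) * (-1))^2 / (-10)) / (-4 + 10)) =-21504 / 2125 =-10.12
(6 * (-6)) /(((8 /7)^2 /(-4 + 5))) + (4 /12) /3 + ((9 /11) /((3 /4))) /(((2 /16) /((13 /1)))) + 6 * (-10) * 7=-529051 /1584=-334.00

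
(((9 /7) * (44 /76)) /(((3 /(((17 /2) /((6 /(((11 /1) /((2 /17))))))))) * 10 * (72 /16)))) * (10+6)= 69938 /5985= 11.69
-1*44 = -44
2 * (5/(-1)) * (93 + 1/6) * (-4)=11180/3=3726.67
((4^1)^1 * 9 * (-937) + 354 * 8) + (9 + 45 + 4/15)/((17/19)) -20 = -7869134/255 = -30859.35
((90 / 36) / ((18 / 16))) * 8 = 17.78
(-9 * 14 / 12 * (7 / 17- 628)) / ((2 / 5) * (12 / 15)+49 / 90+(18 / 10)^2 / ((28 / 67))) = 705754350 / 922913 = 764.70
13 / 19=0.68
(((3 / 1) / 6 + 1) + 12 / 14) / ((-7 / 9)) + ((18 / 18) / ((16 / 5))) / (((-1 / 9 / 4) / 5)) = -11619 / 196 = -59.28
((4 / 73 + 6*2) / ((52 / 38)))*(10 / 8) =10450 / 949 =11.01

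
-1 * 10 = -10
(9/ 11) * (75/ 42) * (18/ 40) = 0.66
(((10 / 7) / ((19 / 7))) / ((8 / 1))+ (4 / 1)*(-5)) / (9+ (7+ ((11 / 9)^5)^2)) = -5282478367515 / 6211174101292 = -0.85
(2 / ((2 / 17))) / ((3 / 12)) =68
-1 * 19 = -19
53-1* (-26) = 79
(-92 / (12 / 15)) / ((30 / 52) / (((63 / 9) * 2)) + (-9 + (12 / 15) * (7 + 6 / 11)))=2302300 / 58507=39.35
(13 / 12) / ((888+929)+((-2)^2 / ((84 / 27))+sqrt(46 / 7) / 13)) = 24467989 / 41067502461- 1183*sqrt(322) / 328540019688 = 0.00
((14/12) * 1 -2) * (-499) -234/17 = 41011/102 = 402.07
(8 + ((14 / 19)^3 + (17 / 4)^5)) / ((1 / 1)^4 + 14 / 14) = 9797797947 / 14047232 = 697.49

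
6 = 6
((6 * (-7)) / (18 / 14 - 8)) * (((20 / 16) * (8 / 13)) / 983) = 2940 / 600613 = 0.00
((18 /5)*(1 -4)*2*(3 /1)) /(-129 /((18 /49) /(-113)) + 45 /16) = -15552 /9524315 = -0.00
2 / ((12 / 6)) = 1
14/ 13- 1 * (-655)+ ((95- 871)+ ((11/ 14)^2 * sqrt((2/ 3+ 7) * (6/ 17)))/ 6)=-119.75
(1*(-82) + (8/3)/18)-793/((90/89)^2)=-6944353/8100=-857.33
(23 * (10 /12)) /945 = 23 /1134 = 0.02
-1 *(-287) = 287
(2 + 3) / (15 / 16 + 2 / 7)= 560 / 137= 4.09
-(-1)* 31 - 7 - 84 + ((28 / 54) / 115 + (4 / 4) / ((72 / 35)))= -1478213 / 24840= -59.51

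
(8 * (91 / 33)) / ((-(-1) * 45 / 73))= 53144 / 1485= 35.79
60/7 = 8.57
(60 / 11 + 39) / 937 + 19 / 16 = 203657 / 164912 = 1.23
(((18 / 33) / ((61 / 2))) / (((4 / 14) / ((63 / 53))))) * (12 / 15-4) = -42336 / 177815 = -0.24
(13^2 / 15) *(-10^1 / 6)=-169 / 9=-18.78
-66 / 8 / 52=-33 / 208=-0.16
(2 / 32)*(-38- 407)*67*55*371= -608375075 / 16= -38023442.19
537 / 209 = 2.57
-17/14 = -1.21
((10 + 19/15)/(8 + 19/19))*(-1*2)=-338/135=-2.50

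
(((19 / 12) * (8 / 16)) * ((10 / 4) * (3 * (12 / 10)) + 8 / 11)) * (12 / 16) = 2033 / 352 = 5.78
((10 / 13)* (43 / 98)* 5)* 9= 9675 / 637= 15.19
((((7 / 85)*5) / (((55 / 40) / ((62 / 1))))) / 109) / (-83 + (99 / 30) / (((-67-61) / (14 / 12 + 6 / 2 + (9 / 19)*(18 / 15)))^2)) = -61606723584000 / 30017254164763987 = -0.00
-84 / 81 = -28 / 27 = -1.04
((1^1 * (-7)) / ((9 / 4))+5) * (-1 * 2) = -34 / 9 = -3.78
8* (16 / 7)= 128 / 7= 18.29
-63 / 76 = -0.83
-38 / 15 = -2.53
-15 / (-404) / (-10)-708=-572067 / 808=-708.00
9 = 9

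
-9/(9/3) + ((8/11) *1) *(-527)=-4249/11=-386.27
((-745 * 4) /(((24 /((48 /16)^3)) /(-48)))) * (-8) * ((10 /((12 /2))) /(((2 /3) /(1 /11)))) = -3218400 /11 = -292581.82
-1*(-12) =12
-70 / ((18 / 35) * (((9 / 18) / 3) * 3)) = -2450 / 9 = -272.22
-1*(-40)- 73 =-33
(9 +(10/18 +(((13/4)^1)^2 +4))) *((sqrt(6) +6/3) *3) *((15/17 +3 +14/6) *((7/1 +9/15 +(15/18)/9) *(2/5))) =2286654457/826200 +2286654457 *sqrt(6)/1652400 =6157.37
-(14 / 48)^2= -49 / 576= -0.09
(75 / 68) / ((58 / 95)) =1.81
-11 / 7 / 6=-11 / 42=-0.26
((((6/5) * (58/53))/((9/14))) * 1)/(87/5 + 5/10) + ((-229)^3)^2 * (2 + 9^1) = 45149789982056826839/28461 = 1586373984823331.11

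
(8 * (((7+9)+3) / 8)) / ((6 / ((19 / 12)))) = 361 / 72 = 5.01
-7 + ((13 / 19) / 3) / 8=-3179 / 456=-6.97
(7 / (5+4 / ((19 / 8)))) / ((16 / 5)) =665 / 2032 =0.33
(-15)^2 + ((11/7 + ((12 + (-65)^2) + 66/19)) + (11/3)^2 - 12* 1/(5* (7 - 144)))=3673769374/819945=4480.51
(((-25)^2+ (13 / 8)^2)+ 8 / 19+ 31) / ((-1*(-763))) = 801419 / 927808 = 0.86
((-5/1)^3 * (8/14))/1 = -500/7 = -71.43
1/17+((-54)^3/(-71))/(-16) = -334469/2414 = -138.55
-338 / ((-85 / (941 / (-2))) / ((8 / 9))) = -1272232 / 765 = -1663.05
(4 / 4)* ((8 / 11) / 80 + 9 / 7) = 997 / 770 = 1.29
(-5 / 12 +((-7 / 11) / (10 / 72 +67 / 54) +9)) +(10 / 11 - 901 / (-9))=6439831 / 59004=109.14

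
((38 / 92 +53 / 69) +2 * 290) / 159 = 3.66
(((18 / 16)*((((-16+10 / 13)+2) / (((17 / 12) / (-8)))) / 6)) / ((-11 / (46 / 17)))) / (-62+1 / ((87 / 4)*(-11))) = 6195096 / 111466433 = 0.06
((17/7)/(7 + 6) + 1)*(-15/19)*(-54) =87480/1729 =50.60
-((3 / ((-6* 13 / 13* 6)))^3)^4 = -1 / 8916100448256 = -0.00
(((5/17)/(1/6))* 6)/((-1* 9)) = -20/17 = -1.18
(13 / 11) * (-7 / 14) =-13 / 22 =-0.59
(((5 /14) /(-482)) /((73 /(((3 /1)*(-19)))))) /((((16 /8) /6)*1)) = 855 /492604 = 0.00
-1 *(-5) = 5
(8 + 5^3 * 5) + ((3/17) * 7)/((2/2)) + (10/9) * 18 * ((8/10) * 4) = 11870/17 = 698.24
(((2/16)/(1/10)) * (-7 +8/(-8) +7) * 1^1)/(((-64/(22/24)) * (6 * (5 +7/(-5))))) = 275/331776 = 0.00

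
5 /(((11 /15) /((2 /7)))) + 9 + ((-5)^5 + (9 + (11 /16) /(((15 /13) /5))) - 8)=-11494829 /3696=-3110.07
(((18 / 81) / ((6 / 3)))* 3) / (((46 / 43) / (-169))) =-7267 / 138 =-52.66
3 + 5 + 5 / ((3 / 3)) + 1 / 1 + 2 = 16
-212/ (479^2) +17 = 3900285/ 229441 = 17.00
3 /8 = 0.38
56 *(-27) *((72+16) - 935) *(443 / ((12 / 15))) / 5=141833538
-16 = -16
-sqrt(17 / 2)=-sqrt(34) / 2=-2.92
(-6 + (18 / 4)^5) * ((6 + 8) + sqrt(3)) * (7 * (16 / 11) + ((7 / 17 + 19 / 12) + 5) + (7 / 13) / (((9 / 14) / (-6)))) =6954484263 * sqrt(3) / 311168 + 48681389841 / 155584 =351605.24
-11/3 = -3.67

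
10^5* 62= 6200000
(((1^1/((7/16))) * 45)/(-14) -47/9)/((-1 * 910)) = 5543/401310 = 0.01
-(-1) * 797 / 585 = 797 / 585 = 1.36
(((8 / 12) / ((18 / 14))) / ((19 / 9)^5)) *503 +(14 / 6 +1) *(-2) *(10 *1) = -449017238 / 7428297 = -60.45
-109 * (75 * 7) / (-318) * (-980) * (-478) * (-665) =-2971051422500 / 53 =-56057574009.43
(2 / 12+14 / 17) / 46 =101 / 4692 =0.02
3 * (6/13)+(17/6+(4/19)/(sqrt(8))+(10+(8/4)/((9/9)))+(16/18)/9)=sqrt(2)/19+34363/2106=16.39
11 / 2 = 5.50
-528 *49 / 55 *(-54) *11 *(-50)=-13970880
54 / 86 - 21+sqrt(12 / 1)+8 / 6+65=2 * sqrt(3)+5929 / 129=49.43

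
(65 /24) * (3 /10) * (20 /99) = 65 /396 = 0.16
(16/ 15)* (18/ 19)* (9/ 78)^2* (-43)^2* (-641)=-256005144/ 16055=-15945.51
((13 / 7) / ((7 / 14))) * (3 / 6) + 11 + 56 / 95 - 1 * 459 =-296293 / 665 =-445.55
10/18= 5/9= 0.56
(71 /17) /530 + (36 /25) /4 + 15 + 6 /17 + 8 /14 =5137761 /315350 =16.29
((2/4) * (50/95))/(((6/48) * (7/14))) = 80/19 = 4.21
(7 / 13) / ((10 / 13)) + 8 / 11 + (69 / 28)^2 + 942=40942439 / 43120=949.50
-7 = -7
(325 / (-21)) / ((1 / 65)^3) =-89253125 / 21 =-4250148.81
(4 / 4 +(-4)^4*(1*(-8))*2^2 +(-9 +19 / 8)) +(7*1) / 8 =-32787 / 4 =-8196.75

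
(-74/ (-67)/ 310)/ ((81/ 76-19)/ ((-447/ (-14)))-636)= -628482/ 112289235245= -0.00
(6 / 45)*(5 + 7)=8 / 5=1.60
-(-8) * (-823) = -6584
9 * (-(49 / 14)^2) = -441 / 4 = -110.25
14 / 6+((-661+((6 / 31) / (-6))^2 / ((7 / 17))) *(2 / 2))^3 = -263745422906802892919 / 913241287749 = -288801466.21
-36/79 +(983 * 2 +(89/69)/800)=8571352631/4360800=1965.55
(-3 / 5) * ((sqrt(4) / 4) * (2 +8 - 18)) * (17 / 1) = 204 / 5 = 40.80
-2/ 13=-0.15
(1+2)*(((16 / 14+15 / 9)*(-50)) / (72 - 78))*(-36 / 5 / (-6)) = 590 / 7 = 84.29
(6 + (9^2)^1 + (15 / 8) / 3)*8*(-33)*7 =-161931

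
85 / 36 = 2.36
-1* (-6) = 6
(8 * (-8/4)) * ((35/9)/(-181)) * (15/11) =2800/5973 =0.47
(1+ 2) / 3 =1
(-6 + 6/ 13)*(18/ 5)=-1296/ 65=-19.94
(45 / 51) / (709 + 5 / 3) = 45 / 36244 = 0.00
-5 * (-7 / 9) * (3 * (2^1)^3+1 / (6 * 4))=20195 / 216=93.50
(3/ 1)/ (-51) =-1/ 17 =-0.06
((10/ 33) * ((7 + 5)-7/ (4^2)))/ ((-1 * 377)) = -925/ 99528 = -0.01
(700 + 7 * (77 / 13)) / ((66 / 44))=6426 / 13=494.31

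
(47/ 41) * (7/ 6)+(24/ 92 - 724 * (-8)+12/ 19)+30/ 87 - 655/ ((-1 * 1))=6449.57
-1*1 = -1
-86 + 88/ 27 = -2234/ 27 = -82.74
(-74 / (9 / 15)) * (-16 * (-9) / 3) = -5920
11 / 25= 0.44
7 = 7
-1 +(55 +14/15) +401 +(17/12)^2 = 329717/720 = 457.94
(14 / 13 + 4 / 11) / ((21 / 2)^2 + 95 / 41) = 33784 / 2639923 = 0.01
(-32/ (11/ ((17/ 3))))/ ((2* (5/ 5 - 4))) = 272/ 99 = 2.75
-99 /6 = -33 /2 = -16.50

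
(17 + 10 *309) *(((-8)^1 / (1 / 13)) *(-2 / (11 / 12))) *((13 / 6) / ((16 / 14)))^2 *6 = 334477871 / 22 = 15203539.59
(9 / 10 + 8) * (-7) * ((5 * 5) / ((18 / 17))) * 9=-52955 / 4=-13238.75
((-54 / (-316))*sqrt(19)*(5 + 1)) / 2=81*sqrt(19) / 158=2.23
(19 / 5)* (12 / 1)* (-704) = -160512 / 5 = -32102.40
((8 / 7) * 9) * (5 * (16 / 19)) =5760 / 133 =43.31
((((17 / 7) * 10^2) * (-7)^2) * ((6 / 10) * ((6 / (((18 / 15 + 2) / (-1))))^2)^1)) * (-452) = -45383625 / 4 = -11345906.25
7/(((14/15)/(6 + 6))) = 90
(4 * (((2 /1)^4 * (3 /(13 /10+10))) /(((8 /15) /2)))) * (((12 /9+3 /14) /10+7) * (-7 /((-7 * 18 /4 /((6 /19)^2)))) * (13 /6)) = 6250400 /285551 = 21.89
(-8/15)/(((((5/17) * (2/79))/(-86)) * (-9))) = -461992/675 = -684.43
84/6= 14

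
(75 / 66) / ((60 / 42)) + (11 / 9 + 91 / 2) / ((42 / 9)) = 10.81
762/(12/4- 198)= -254/65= -3.91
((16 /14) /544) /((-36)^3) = -1 /22208256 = -0.00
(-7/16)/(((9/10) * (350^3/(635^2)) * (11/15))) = -16129/2587200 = -0.01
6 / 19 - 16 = -15.68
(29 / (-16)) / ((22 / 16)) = -29 / 22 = -1.32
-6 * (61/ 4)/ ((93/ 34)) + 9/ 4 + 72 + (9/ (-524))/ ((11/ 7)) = 3644033/ 89342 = 40.79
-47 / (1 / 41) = -1927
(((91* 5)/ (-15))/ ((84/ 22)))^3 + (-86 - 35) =-3629879/ 5832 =-622.41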